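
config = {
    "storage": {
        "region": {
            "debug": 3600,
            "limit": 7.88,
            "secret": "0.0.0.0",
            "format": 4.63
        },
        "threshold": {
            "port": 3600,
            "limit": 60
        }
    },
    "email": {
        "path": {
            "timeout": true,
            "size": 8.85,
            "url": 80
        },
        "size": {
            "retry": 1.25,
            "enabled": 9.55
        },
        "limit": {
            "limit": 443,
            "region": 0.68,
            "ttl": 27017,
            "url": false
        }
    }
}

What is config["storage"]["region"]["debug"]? 3600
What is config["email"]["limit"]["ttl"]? 27017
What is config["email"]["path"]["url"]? 80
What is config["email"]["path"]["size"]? 8.85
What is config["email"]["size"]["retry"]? 1.25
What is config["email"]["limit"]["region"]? 0.68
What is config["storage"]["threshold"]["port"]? 3600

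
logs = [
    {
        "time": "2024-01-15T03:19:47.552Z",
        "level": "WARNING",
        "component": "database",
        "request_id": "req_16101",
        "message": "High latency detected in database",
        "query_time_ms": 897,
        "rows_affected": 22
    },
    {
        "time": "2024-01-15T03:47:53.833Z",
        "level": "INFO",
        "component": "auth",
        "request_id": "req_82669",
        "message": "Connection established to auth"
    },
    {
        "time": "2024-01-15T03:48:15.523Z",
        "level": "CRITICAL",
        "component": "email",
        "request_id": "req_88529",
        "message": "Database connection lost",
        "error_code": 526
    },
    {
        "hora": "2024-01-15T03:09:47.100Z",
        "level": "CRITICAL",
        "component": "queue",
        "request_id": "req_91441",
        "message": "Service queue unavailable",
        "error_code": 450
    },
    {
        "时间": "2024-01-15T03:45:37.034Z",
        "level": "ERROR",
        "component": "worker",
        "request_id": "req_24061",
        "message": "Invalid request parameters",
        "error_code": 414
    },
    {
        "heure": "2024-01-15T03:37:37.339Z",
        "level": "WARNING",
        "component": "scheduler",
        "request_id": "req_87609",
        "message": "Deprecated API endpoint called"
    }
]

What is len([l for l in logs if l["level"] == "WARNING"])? 2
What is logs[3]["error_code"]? 450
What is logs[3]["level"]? "CRITICAL"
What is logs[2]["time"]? "2024-01-15T03:48:15.523Z"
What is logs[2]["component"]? "email"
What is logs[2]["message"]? "Database connection lost"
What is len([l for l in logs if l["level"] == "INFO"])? 1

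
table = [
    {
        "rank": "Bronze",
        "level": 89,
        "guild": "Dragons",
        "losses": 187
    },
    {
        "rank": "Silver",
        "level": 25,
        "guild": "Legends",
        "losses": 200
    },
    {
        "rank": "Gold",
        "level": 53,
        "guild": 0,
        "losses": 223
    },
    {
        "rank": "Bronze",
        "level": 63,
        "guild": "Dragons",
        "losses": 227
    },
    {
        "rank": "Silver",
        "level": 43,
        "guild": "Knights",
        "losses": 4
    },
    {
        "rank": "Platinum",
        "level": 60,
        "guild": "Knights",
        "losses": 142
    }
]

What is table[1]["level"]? 25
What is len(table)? 6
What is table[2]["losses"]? 223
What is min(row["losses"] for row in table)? 4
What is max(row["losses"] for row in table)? 227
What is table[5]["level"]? 60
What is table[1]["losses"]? 200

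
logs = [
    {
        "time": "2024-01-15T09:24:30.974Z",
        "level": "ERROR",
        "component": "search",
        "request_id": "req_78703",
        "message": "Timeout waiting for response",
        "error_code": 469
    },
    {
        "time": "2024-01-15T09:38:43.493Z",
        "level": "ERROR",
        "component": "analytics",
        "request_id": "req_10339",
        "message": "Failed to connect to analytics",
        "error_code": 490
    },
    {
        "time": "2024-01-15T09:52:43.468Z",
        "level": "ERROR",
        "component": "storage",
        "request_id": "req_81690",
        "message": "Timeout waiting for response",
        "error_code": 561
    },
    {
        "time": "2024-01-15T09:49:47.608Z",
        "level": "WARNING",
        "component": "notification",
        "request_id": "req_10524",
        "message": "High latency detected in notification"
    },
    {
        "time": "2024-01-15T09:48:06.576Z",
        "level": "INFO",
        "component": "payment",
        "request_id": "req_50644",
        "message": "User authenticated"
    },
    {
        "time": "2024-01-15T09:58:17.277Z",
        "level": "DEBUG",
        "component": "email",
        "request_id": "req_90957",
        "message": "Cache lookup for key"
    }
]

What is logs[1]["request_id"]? "req_10339"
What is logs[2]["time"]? "2024-01-15T09:52:43.468Z"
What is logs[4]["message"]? "User authenticated"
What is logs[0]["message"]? "Timeout waiting for response"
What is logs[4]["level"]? "INFO"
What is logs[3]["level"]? "WARNING"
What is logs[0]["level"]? "ERROR"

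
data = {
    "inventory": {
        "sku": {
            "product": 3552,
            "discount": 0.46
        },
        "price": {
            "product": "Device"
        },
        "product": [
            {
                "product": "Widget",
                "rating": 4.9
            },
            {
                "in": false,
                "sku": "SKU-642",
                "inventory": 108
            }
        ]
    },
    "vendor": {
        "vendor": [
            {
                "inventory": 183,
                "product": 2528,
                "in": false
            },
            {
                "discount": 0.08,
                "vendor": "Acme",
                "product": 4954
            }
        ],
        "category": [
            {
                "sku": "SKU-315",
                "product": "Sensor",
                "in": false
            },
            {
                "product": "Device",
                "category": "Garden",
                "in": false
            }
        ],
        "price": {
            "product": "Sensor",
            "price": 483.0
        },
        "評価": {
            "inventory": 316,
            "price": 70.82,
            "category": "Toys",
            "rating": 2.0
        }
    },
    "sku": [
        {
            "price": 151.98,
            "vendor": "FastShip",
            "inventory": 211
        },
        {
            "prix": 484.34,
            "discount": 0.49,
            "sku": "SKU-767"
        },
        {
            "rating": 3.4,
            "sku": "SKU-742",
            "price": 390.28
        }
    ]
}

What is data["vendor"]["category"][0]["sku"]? "SKU-315"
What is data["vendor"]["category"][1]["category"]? "Garden"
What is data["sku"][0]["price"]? 151.98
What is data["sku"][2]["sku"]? "SKU-742"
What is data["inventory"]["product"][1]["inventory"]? 108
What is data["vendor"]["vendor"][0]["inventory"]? 183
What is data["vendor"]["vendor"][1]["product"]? 4954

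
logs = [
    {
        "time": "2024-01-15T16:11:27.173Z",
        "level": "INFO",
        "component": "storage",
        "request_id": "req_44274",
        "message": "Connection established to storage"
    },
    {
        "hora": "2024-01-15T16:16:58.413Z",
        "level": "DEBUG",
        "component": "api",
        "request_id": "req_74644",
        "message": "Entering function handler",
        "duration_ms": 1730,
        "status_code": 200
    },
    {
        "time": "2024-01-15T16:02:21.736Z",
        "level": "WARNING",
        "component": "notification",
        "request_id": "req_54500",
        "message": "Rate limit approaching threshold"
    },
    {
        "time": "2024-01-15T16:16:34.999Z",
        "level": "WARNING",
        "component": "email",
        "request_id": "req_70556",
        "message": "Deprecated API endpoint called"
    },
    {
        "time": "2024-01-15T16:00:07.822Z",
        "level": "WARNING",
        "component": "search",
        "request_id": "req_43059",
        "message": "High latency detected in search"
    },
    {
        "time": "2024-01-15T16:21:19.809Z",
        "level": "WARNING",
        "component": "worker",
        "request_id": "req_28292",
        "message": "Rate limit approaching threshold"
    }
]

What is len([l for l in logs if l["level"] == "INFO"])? 1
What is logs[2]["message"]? "Rate limit approaching threshold"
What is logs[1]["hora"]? "2024-01-15T16:16:58.413Z"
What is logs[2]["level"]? "WARNING"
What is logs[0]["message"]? "Connection established to storage"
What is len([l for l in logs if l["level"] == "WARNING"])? 4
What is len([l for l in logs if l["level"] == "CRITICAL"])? 0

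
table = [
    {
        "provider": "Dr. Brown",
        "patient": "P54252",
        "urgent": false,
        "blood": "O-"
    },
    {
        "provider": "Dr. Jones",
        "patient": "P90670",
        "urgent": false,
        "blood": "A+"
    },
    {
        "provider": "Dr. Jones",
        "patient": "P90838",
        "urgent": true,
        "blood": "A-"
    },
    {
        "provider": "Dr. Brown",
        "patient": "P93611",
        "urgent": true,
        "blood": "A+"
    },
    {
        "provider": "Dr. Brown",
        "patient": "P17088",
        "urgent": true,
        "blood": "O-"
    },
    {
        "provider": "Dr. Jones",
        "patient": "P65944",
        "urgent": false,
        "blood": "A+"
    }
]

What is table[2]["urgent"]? True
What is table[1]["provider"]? "Dr. Jones"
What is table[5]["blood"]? "A+"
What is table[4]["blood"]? "O-"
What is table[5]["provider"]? "Dr. Jones"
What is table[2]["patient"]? "P90838"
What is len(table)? 6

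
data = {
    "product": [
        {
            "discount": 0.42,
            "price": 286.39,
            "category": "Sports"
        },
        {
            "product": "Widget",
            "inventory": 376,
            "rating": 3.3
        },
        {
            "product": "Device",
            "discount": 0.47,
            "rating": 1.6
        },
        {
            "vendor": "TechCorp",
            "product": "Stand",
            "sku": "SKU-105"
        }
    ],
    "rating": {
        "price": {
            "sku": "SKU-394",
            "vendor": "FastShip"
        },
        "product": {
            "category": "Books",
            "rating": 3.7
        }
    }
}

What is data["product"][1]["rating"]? 3.3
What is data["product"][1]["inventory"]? 376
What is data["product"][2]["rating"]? 1.6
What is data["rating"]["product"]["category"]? "Books"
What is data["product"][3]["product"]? "Stand"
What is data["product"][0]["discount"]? 0.42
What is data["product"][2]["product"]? "Device"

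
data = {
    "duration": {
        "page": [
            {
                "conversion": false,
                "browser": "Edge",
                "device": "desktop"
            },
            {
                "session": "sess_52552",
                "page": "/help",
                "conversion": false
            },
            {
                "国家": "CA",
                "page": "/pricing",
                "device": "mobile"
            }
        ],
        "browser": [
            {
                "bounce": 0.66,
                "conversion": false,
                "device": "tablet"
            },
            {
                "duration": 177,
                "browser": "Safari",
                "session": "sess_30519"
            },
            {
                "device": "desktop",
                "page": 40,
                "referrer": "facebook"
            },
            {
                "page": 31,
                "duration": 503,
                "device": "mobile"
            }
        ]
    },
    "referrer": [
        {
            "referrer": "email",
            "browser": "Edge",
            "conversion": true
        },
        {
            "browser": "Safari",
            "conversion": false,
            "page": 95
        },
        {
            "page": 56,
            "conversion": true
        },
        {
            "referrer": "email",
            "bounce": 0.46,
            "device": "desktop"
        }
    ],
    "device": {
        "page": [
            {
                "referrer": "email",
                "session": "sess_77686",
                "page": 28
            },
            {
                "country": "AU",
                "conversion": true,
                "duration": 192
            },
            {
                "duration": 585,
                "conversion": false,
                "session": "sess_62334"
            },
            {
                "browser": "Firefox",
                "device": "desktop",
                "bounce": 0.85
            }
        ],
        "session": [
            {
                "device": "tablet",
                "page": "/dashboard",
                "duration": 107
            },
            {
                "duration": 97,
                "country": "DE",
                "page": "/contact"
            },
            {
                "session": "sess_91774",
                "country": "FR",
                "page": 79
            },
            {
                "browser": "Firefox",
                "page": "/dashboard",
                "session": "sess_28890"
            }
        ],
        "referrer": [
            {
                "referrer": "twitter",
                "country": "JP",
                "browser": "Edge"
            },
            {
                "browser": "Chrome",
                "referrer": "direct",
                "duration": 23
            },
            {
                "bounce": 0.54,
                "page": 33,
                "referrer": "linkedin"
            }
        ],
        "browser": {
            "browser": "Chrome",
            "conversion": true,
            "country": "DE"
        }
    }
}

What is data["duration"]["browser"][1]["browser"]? "Safari"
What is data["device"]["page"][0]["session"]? "sess_77686"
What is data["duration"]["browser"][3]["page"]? 31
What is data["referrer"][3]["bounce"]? 0.46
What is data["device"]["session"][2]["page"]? 79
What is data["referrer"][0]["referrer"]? "email"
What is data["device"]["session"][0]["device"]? "tablet"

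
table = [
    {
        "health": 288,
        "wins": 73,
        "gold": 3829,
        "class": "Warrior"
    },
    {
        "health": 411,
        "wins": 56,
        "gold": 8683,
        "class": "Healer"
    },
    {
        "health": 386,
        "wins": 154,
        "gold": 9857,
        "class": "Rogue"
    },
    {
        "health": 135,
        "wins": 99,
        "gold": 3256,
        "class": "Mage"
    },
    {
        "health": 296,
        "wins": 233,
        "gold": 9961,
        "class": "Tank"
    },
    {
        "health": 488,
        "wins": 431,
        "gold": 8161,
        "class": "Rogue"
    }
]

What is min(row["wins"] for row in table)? 56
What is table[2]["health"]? 386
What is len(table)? 6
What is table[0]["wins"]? 73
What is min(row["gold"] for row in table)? 3256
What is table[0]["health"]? 288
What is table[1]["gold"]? 8683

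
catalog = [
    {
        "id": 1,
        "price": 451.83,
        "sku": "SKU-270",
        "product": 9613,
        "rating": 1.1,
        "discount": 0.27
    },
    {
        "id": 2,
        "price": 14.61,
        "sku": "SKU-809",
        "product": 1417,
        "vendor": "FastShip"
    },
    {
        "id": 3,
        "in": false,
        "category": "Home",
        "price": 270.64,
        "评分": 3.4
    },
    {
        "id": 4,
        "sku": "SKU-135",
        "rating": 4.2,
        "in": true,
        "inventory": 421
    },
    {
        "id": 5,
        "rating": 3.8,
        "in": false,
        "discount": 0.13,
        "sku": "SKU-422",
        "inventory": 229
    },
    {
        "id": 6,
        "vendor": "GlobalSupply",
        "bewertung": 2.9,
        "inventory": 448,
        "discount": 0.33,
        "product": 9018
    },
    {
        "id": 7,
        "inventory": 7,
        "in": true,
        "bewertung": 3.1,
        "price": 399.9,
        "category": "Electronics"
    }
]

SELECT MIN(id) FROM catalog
1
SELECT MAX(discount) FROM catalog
0.33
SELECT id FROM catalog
[1, 2, 3, 4, 5, 6, 7]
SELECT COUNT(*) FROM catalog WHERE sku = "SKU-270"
1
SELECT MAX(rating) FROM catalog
4.2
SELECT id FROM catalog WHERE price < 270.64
[2]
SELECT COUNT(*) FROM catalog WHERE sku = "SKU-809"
1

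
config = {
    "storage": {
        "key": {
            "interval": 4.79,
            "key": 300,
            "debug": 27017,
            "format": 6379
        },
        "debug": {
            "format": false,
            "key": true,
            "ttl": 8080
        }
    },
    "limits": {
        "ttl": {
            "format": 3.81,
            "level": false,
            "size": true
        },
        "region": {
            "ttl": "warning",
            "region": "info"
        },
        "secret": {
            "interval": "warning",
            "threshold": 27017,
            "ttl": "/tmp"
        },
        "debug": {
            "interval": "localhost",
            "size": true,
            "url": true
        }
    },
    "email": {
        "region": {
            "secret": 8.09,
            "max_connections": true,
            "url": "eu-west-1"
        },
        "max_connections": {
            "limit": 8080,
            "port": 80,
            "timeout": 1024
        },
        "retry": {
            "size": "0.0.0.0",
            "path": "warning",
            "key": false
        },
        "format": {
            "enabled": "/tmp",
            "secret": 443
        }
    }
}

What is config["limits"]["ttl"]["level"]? False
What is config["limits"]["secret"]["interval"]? "warning"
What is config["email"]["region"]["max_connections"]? True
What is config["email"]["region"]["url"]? "eu-west-1"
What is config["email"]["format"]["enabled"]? "/tmp"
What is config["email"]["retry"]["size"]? "0.0.0.0"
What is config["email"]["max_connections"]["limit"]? 8080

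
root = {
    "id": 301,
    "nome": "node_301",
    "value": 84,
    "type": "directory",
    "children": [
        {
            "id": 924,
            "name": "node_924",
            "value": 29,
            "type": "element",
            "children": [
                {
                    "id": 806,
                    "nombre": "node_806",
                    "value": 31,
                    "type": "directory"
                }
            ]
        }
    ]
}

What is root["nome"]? "node_301"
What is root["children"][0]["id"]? 924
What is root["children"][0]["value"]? 29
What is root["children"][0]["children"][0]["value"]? 31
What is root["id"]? 301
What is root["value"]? 84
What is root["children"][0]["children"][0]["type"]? "directory"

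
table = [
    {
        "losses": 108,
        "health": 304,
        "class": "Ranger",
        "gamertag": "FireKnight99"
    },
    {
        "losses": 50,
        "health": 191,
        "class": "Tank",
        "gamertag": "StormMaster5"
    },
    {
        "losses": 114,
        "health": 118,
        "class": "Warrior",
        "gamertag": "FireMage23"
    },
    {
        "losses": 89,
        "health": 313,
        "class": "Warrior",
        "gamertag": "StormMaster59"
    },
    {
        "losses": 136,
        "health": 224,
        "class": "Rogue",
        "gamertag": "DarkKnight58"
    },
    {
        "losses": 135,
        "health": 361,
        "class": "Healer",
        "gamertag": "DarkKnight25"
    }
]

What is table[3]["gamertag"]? "StormMaster59"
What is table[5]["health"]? 361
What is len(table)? 6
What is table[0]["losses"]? 108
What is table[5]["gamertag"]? "DarkKnight25"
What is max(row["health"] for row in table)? 361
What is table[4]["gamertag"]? "DarkKnight58"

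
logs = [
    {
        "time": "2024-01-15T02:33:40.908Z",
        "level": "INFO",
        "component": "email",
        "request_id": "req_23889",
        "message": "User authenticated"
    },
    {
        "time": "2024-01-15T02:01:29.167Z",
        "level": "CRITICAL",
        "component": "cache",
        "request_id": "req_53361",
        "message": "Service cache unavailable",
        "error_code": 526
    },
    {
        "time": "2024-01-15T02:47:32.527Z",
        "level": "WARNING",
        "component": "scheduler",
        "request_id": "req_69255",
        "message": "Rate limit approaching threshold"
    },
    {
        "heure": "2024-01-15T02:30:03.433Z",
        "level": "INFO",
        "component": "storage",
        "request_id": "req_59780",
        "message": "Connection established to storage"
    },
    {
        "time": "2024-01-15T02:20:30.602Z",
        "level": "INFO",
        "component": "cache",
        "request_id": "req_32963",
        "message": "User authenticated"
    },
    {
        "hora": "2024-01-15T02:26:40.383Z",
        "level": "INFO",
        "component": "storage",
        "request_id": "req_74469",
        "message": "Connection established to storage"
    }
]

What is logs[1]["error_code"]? 526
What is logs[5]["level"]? "INFO"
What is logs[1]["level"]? "CRITICAL"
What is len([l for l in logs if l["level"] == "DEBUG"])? 0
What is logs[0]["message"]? "User authenticated"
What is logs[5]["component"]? "storage"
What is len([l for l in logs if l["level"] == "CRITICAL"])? 1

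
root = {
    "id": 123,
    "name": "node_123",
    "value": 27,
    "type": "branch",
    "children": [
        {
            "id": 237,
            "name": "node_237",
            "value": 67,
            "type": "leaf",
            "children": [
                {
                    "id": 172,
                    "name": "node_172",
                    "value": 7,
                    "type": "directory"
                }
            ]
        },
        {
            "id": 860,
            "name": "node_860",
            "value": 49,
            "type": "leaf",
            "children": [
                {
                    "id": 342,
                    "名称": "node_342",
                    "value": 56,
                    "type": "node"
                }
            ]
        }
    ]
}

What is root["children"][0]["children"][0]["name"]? "node_172"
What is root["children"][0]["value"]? 67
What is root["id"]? 123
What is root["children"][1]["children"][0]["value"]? 56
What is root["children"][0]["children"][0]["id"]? 172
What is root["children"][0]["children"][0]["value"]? 7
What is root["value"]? 27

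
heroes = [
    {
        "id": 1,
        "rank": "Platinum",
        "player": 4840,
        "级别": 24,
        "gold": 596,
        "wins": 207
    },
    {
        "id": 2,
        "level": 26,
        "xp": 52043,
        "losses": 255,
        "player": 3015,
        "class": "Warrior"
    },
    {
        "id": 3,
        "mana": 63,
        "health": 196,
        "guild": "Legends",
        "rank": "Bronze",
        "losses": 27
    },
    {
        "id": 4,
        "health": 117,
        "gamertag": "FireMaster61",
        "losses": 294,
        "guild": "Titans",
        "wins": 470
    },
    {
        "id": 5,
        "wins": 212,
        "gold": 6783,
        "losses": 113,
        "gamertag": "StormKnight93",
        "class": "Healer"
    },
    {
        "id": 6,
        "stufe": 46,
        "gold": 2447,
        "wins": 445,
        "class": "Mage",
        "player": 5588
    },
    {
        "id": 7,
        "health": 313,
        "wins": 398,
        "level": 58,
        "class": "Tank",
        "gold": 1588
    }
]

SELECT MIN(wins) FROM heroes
207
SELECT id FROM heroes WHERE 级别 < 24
[]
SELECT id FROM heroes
[1, 2, 3, 4, 5, 6, 7]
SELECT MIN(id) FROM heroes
1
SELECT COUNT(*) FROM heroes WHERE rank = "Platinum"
1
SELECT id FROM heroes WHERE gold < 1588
[1]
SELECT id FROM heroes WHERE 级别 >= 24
[1]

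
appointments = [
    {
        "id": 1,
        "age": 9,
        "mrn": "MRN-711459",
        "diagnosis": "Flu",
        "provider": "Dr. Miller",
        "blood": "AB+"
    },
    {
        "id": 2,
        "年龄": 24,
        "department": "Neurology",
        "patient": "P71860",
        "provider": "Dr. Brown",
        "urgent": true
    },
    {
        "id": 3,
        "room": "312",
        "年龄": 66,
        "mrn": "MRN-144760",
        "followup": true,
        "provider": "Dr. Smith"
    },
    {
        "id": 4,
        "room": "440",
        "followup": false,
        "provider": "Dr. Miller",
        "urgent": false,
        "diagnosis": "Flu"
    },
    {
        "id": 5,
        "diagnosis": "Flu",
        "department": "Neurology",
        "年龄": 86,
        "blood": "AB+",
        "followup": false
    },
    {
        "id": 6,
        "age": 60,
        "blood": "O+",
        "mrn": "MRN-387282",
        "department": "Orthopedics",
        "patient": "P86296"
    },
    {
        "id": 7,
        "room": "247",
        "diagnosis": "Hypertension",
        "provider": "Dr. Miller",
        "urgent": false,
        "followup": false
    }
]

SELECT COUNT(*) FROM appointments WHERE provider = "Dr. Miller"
3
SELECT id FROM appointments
[1, 2, 3, 4, 5, 6, 7]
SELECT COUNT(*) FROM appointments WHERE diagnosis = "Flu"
3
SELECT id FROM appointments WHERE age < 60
[1]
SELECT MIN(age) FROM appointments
9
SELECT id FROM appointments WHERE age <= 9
[1]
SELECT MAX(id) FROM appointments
7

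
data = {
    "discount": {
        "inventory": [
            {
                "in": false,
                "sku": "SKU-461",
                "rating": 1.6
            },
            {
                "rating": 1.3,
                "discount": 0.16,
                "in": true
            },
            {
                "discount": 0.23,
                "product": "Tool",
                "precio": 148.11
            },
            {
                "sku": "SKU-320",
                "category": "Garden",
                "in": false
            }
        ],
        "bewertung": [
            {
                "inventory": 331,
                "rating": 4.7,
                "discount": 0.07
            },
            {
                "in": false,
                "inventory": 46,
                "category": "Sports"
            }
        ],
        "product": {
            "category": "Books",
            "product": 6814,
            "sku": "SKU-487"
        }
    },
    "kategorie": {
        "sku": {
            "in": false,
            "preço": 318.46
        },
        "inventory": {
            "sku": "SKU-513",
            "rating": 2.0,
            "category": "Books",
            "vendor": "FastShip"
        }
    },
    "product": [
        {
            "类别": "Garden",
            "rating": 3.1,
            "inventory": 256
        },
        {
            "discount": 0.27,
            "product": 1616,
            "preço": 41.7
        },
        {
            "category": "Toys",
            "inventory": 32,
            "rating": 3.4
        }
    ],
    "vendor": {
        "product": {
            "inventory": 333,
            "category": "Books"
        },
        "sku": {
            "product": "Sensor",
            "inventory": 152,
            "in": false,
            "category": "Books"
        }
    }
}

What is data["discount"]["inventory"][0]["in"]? False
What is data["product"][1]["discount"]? 0.27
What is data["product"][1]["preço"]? 41.7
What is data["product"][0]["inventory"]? 256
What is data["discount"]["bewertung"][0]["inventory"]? 331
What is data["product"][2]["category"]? "Toys"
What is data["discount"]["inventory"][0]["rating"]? 1.6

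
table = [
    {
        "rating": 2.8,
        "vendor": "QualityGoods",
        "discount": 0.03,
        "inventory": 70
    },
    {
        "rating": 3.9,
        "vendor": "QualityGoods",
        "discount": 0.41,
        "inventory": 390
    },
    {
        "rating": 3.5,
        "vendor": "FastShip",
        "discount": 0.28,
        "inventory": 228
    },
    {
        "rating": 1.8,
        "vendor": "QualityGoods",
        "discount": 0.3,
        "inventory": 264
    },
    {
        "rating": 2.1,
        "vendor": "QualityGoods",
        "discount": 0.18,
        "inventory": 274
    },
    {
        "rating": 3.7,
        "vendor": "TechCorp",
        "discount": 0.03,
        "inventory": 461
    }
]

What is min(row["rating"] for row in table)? 1.8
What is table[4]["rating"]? 2.1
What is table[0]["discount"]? 0.03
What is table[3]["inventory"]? 264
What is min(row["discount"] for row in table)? 0.03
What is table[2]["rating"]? 3.5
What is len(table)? 6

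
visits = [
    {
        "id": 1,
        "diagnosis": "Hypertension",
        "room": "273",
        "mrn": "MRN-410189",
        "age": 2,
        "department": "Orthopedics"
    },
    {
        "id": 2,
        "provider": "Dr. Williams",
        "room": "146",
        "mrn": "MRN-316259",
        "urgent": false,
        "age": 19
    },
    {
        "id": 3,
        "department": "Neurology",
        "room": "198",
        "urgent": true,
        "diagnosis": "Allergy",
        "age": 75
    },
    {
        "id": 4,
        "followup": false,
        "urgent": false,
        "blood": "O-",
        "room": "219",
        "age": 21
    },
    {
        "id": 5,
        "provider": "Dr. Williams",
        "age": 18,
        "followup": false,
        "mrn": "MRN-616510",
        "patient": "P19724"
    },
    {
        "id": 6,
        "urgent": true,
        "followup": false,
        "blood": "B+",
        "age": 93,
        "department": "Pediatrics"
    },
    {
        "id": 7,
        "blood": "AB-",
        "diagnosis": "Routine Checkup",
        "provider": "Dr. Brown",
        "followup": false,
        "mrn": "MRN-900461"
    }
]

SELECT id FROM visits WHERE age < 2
[]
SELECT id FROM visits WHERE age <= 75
[1, 2, 3, 4, 5]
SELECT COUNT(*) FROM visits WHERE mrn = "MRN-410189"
1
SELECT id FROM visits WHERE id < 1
[]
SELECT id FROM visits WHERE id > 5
[6, 7]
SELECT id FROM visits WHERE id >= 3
[3, 4, 5, 6, 7]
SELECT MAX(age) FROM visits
93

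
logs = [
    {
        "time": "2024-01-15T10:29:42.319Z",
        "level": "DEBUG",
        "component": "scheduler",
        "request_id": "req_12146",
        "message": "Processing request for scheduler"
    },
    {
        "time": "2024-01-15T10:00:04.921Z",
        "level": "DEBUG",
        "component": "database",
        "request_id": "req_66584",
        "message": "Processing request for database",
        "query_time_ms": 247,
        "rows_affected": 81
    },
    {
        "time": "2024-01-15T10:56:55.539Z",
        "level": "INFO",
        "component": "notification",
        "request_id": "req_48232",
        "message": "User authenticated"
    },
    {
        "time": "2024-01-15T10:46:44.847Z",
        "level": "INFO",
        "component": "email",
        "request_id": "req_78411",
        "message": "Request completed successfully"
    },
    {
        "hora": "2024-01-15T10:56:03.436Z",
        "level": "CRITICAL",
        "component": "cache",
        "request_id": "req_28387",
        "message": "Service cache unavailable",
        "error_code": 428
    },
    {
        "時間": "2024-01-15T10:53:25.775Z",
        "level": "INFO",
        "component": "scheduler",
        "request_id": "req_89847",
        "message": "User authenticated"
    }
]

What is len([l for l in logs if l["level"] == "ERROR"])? 0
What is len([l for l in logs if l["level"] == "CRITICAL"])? 1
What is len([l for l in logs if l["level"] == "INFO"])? 3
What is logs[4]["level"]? "CRITICAL"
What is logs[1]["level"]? "DEBUG"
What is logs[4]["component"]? "cache"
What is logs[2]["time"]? "2024-01-15T10:56:55.539Z"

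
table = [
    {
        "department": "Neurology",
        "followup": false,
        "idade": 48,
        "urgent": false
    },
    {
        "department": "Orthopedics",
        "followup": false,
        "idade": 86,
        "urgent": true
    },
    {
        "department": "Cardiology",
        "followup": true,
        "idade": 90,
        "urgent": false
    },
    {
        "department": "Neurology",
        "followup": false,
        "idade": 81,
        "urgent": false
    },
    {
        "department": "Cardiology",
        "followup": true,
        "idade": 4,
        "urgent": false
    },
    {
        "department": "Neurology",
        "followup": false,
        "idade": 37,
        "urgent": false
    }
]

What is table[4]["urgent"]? False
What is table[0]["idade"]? 48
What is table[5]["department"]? "Neurology"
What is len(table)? 6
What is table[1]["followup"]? False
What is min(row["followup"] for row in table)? False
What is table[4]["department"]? "Cardiology"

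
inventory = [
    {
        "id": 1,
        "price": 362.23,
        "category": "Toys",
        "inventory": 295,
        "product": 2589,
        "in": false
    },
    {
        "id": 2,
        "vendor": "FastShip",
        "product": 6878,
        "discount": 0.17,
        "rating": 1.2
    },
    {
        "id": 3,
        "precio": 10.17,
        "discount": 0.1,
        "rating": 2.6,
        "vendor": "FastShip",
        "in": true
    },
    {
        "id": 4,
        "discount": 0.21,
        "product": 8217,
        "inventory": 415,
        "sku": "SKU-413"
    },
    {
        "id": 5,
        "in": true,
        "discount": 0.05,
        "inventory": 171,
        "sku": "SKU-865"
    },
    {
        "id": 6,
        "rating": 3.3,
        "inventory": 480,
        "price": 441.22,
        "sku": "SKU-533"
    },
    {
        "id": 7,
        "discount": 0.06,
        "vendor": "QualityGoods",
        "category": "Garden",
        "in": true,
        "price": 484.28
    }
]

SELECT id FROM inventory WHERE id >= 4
[4, 5, 6, 7]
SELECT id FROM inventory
[1, 2, 3, 4, 5, 6, 7]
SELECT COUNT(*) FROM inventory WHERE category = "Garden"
1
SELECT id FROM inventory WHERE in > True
[]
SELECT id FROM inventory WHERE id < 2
[1]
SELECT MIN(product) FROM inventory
2589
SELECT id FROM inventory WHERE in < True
[1]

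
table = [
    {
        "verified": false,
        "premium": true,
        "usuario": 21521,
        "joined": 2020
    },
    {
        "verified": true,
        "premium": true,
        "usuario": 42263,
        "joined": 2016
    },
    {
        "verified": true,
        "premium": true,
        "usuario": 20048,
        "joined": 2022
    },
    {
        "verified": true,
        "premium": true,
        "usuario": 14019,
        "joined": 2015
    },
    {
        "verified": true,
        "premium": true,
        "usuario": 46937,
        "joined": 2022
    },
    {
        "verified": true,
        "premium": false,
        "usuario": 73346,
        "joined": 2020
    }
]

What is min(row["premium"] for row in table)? False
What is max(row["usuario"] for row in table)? 73346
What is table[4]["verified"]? True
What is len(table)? 6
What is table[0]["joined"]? 2020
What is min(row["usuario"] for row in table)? 14019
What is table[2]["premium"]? True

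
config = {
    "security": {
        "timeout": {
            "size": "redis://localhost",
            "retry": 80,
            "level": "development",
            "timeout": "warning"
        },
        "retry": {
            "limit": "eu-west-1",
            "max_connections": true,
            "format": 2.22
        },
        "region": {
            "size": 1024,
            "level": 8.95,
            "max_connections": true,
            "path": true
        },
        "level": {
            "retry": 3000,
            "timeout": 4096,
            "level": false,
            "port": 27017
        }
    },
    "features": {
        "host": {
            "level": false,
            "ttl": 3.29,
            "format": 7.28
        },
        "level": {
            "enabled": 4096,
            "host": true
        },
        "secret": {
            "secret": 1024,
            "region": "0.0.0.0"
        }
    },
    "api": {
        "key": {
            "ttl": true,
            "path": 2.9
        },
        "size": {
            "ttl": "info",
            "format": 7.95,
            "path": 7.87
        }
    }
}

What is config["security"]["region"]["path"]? True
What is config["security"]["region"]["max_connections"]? True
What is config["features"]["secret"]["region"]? "0.0.0.0"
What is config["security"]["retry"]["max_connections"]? True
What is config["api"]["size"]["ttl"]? "info"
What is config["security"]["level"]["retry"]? 3000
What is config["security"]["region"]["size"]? 1024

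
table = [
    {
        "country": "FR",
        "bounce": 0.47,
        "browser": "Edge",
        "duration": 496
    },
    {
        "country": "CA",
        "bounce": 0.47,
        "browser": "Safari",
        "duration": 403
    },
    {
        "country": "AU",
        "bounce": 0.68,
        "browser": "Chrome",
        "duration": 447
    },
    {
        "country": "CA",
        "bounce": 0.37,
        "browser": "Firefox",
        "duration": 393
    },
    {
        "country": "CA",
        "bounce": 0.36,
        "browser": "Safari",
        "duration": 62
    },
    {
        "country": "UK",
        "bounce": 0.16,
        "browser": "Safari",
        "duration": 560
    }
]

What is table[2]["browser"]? "Chrome"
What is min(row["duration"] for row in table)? 62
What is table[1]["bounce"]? 0.47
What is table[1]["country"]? "CA"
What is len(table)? 6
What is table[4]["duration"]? 62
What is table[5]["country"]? "UK"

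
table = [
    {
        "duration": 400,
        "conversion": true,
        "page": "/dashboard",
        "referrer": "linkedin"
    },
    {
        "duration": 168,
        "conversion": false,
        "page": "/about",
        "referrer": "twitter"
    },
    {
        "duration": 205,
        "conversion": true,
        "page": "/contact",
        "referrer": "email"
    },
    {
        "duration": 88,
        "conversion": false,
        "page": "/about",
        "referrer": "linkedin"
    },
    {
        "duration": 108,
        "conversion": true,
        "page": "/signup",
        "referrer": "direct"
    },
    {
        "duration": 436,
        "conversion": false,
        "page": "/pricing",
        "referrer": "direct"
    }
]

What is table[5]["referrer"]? "direct"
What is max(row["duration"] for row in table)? 436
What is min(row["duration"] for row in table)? 88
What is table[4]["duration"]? 108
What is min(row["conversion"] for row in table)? False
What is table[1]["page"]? "/about"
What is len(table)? 6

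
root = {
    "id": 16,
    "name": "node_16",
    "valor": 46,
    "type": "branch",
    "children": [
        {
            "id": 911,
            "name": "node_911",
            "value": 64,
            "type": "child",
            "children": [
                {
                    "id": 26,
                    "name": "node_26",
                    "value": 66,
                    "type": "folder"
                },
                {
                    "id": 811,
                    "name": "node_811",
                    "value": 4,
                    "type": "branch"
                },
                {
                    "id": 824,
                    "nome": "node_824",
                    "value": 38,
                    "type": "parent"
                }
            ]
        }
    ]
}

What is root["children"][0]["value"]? 64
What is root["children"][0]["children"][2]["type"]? "parent"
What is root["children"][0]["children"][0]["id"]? 26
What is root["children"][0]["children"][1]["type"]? "branch"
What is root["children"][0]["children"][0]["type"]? "folder"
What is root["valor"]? 46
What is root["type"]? "branch"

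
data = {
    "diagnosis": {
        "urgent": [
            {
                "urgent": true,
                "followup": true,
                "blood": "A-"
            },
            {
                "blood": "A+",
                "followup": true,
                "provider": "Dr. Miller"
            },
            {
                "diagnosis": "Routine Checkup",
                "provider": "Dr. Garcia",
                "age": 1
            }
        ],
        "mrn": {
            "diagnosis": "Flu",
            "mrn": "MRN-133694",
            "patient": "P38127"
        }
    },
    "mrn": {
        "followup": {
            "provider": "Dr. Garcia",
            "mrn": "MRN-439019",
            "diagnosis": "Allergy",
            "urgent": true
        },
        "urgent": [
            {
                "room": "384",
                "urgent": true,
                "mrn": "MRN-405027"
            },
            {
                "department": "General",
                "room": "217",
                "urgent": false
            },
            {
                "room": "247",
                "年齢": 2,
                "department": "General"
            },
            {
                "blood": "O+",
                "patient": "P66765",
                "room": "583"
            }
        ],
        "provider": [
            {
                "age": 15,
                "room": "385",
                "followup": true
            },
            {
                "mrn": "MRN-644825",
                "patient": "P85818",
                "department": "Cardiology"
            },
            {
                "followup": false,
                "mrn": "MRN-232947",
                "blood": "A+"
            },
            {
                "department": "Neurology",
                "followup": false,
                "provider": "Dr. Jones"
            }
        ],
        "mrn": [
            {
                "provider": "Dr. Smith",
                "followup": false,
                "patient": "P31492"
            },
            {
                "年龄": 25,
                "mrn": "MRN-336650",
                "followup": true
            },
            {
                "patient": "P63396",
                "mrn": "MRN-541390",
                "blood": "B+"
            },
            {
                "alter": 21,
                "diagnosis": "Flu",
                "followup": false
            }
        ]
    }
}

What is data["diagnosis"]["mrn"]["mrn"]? "MRN-133694"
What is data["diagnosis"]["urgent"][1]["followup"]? True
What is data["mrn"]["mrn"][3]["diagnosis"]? "Flu"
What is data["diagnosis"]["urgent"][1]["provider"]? "Dr. Miller"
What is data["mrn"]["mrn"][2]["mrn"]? "MRN-541390"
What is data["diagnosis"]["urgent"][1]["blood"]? "A+"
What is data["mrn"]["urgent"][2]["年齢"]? 2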